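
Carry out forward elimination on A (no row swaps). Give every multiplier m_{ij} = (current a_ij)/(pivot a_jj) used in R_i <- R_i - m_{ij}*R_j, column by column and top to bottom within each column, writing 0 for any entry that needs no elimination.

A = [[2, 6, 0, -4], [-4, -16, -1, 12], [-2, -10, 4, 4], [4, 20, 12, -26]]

multipliers: -2, -1, 2, 1, -2, 2

Forward elimination:
R2 <- R2 - (-2)*R1:  [  0  -4  -1   4 ]
R3 <- R3 - (-1)*R1:  [  0  -4   4   0 ]
R4 <- R4 - (2)*R1:  [   0    8   12  -18 ]
R3 <- R3 - (1)*R2:  [  0   0   5  -4 ]
R4 <- R4 - (-2)*R2:  [   0    0   10  -10 ]
R4 <- R4 - (2)*R3:  [  0   0   0  -2 ]
Multipliers (in order of application): m_{21} = -2, m_{31} = -1, m_{41} = 2, m_{32} = 1, m_{42} = -2, m_{43} = 2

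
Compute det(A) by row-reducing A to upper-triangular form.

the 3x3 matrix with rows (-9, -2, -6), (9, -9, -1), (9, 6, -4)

det(A) = -1242

Forward elimination:
R2 <- R2 - (-1)*R1:  [   0  -11   -7 ]
R3 <- R3 - (-1)*R1:  [   0    4  -10 ]
R3 <- R3 - (-4/11)*R2:  [       0        0  -138/11 ]
Upper-triangular form:
[ -9   -2       -6 ]
[  0  -11       -7 ]
[  0    0  -138/11 ]
det(A) = (-1)^0 * (-9) * (-11) * (-138/11) = -1242  (0 row swaps -> sign +1)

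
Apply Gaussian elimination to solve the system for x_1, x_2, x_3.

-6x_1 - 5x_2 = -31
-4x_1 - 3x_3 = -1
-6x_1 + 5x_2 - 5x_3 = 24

Forward elimination on [A|b]:
R2 <- R2 - (2/3)*R1:  [    0  10/3    -3  59/3 ]
R3 <- R3 - (1)*R1:  [  0  10  -5  55 ]
R3 <- R3 - (3)*R2:  [  0   0   4  -4 ]
Row echelon form:
[ -6    -5   0  |   -31 ]
[  0  10/3  -3  |  59/3 ]
[  0     0   4  |    -4 ]
Back-substitution:
x_3 = (-4) / 4 = -1
x_2 = (59/3 - (-3)*(-1)) / (10/3) = 5
x_1 = (-31 - (-5)*(5)) / -6 = 1

(1, 5, -1)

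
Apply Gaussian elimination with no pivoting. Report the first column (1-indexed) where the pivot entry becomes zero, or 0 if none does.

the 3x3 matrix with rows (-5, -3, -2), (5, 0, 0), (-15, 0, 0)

first zero-pivot column = 3

Naive forward elimination:
R2 <- R2 - (-1)*R1:  [  0  -3  -2 ]
R3 <- R3 - (3)*R1:  [ 0  9  6 ]
R3 <- R3 - (-3)*R2:  [ 0  0  0 ]
Matrix at this point:
[ -5  -3  -2 ]
[  0  -3  -2 ]
[  0   0   0 ]
Pivot entry (3,3) in the last row is zero and there are no rows below to swap with -> zero pivot in column 3 (A is singular).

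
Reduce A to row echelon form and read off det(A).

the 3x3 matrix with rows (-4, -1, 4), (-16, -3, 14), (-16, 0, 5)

det(A) = 12

Forward elimination:
R2 <- R2 - (4)*R1:  [  0   1  -2 ]
R3 <- R3 - (4)*R1:  [   0    4  -11 ]
R3 <- R3 - (4)*R2:  [  0   0  -3 ]
Upper-triangular form:
[ -4  -1   4 ]
[  0   1  -2 ]
[  0   0  -3 ]
det(A) = (-1)^0 * (-4) * (1) * (-3) = 12  (0 row swaps -> sign +1)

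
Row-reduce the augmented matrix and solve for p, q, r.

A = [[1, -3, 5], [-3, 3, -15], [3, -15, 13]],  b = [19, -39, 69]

(-5, -3, 3)

Forward elimination on [A|b]:
R2 <- R2 - (-3)*R1:  [  0  -6   0  18 ]
R3 <- R3 - (3)*R1:  [  0  -6  -2  12 ]
R3 <- R3 - (1)*R2:  [  0   0  -2  -6 ]
Row echelon form:
[ 1  -3   5  |  19 ]
[ 0  -6   0  |  18 ]
[ 0   0  -2  |  -6 ]
Back-substitution:
r = (-6) / -2 = 3
q = (18) / -6 = -3
p = (19 - (-3)*(-3) - (5)*(3)) / 1 = -5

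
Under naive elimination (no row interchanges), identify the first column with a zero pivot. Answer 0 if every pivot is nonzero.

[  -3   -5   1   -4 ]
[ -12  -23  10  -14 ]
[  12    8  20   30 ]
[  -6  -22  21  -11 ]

first zero-pivot column = 3

Naive forward elimination:
R2 <- R2 - (4)*R1:  [  0  -3   6   2 ]
R3 <- R3 - (-4)*R1:  [   0  -12   24   14 ]
R4 <- R4 - (2)*R1:  [   0  -12   19   -3 ]
R3 <- R3 - (4)*R2:  [ 0  0  0  6 ]
R4 <- R4 - (4)*R2:  [   0    0   -5  -11 ]
Matrix at this point:
[ -3  -5   1   -4 ]
[  0  -3   6    2 ]
[  0   0   0    6 ]
[  0   0  -5  -11 ]
Pivot entry (3,3) is zero but row 4 has -5 in column 3 -> naive elimination stops; a row interchange (e.g. R3 <-> R4) would be required here.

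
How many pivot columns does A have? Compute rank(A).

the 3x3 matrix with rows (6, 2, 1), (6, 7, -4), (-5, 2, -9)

rank(A) = 3

Row reduction:
R2 <- R2 - (1)*R1:  [  0   5  -5 ]
R3 <- R3 - (-5/6)*R1:  [     0   11/3  -49/6 ]
R3 <- R3 - (11/15)*R2:  [    0     0  -9/2 ]
Row echelon form:
[ 6  2     1 ]
[ 0  5    -5 ]
[ 0  0  -9/2 ]
Nonzero rows / pivot columns: 3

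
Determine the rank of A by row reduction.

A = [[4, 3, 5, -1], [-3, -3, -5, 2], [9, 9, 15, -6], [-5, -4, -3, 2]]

rank(A) = 3

Row reduction:
R2 <- R2 - (-3/4)*R1:  [    0  -3/4  -5/4   5/4 ]
R3 <- R3 - (9/4)*R1:  [     0    9/4   15/4  -15/4 ]
R4 <- R4 - (-5/4)*R1:  [    0  -1/4  13/4   3/4 ]
R3 <- R3 - (-3)*R2:  [ 0  0  0  0 ]
R4 <- R4 - (1/3)*R2:  [    0     0  11/3   1/3 ]
R3 <-> R4   (pivot in column 3 was zero)
[ 4     3     5   -1 ]
[ 0  -3/4  -5/4  5/4 ]
[ 0     0  11/3  1/3 ]
[ 0     0     0    0 ]
Row echelon form:
[ 4     3     5   -1 ]
[ 0  -3/4  -5/4  5/4 ]
[ 0     0  11/3  1/3 ]
[ 0     0     0    0 ]
Nonzero rows / pivot columns: 3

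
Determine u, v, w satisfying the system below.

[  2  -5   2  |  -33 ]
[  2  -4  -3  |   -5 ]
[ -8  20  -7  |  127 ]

Forward elimination on [A|b]:
R2 <- R2 - (1)*R1:  [  0   1  -5  28 ]
R3 <- R3 - (-4)*R1:  [  0   0   1  -5 ]
Row echelon form:
[ 2  -5   2  |  -33 ]
[ 0   1  -5  |   28 ]
[ 0   0   1  |   -5 ]
Back-substitution:
w = (-5) / 1 = -5
v = (28 - (-5)*(-5)) / 1 = 3
u = (-33 - (-5)*(3) - (2)*(-5)) / 2 = -4

(-4, 3, -5)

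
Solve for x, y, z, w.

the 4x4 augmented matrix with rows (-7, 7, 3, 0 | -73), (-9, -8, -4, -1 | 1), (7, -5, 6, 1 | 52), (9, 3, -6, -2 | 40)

Forward elimination on [A|b]:
R2 <- R2 - (9/7)*R1:  [     0    -17  -55/7     -1  664/7 ]
R3 <- R3 - (-1)*R1:  [   0    2    9    1  -21 ]
R4 <- R4 - (-9/7)*R1:  [      0      12   -15/7      -2  -377/7 ]
R3 <- R3 - (-2/17)*R2:  [         0          0    961/119      15/17  -1171/119 ]
R4 <- R4 - (-12/17)*R2:  [        0         0  -915/119    -46/17  1559/119 ]
R4 <- R4 - (-915/961)*R3:  [         0          0          0  -1793/961   3586/961 ]
Row echelon form:
[ -7    7        3          0  |        -73 ]
[  0  -17    -55/7         -1  |      664/7 ]
[  0    0  961/119      15/17  |  -1171/119 ]
[  0    0        0  -1793/961  |   3586/961 ]
Back-substitution:
w = (3586/961) / (-1793/961) = -2
z = (-1171/119 - (15/17)*(-2)) / (961/119) = -1
y = (664/7 - (-55/7)*(-1) - (-1)*(-2)) / -17 = -5
x = (-73 - (7)*(-5) - (3)*(-1)) / -7 = 5

(5, -5, -1, -2)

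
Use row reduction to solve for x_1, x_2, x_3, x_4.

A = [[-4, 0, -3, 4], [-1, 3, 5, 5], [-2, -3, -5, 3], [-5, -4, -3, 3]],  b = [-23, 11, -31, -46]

(4, 5, 1, -1)

Forward elimination on [A|b]:
R2 <- R2 - (1/4)*R1:  [    0     3  23/4     4  67/4 ]
R3 <- R3 - (1/2)*R1:  [     0     -3   -7/2      1  -39/2 ]
R4 <- R4 - (5/4)*R1:  [     0     -4    3/4     -2  -69/4 ]
R3 <- R3 - (-1)*R2:  [     0      0    9/4      5  -11/4 ]
R4 <- R4 - (-4/3)*R2:  [      0       0  101/12    10/3   61/12 ]
R4 <- R4 - (101/27)*R3:  [       0        0        0  -415/27   415/27 ]
Row echelon form:
[ -4  0    -3        4  |     -23 ]
[  0  3  23/4        4  |    67/4 ]
[  0  0   9/4        5  |   -11/4 ]
[  0  0     0  -415/27  |  415/27 ]
Back-substitution:
x_4 = (415/27) / (-415/27) = -1
x_3 = (-11/4 - (5)*(-1)) / (9/4) = 1
x_2 = (67/4 - (23/4)*(1) - (4)*(-1)) / 3 = 5
x_1 = (-23 - (-3)*(1) - (4)*(-1)) / -4 = 4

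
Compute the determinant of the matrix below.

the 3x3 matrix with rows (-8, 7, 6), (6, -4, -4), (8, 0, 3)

Forward elimination:
R2 <- R2 - (-3/4)*R1:  [   0  5/4  1/2 ]
R3 <- R3 - (-1)*R1:  [ 0  7  9 ]
R3 <- R3 - (28/5)*R2:  [    0     0  31/5 ]
Upper-triangular form:
[ -8    7     6 ]
[  0  5/4   1/2 ]
[  0    0  31/5 ]
det(A) = (-1)^0 * (-8) * (5/4) * (31/5) = -62  (0 row swaps -> sign +1)

det(A) = -62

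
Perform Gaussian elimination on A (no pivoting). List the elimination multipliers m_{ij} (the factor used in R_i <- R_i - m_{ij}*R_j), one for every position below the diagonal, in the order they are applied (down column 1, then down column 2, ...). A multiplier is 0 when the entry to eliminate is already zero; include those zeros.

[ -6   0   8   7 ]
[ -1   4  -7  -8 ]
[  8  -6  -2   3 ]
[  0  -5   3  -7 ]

Forward elimination:
R2 <- R2 - (1/6)*R1:  [     0      4  -25/3  -55/6 ]
R3 <- R3 - (-4/3)*R1:  [    0    -6  26/3  37/3 ]
R4: entry in column 1 is already 0 -> m_{41} = 0 (no row operation needed)
R3 <- R3 - (-3/2)*R2:  [      0       0   -23/6  -17/12 ]
R4 <- R4 - (-5/4)*R2:  [       0        0   -89/12  -443/24 ]
R4 <- R4 - (89/46)*R3:  [       0        0        0  -723/46 ]
Multipliers (in order of application): m_{21} = 1/6, m_{31} = -4/3, m_{41} = 0, m_{32} = -3/2, m_{42} = -5/4, m_{43} = 89/46

multipliers: 1/6, -4/3, 0, -3/2, -5/4, 89/46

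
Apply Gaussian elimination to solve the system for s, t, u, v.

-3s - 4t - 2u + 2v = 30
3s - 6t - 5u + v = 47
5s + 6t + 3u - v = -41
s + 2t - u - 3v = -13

(0, -5, -3, 2)

Forward elimination on [A|b]:
R2 <- R2 - (-1)*R1:  [   0  -10   -7    3   77 ]
R3 <- R3 - (-5/3)*R1:  [    0  -2/3  -1/3   7/3     9 ]
R4 <- R4 - (-1/3)*R1:  [    0   2/3  -5/3  -7/3    -3 ]
R3 <- R3 - (1/15)*R2:  [     0      0   2/15  32/15  58/15 ]
R4 <- R4 - (-1/15)*R2:  [      0       0  -32/15  -32/15   32/15 ]
R4 <- R4 - (-16)*R3:  [  0   0   0  32  64 ]
Row echelon form:
[ -3   -4    -2      2  |     30 ]
[  0  -10    -7      3  |     77 ]
[  0    0  2/15  32/15  |  58/15 ]
[  0    0     0     32  |     64 ]
Back-substitution:
v = (64) / 32 = 2
u = (58/15 - (32/15)*(2)) / (2/15) = -3
t = (77 - (-7)*(-3) - (3)*(2)) / -10 = -5
s = (30 - (-4)*(-5) - (-2)*(-3) - (2)*(2)) / -3 = 0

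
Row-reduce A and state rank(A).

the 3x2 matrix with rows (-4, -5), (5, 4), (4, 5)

rank(A) = 2

Row reduction:
R2 <- R2 - (-5/4)*R1:  [    0  -9/4 ]
R3 <- R3 - (-1)*R1:  [ 0  0 ]
Row echelon form:
[ -4    -5 ]
[  0  -9/4 ]
[  0     0 ]
Nonzero rows / pivot columns: 2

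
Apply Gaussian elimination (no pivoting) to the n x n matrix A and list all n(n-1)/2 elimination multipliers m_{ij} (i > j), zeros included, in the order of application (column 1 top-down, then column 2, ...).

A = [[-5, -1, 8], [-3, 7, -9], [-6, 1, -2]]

multipliers: 3/5, 6/5, 11/38

Forward elimination:
R2 <- R2 - (3/5)*R1:  [     0   38/5  -69/5 ]
R3 <- R3 - (6/5)*R1:  [     0   11/5  -58/5 ]
R3 <- R3 - (11/38)*R2:  [       0        0  -289/38 ]
Multipliers (in order of application): m_{21} = 3/5, m_{31} = 6/5, m_{32} = 11/38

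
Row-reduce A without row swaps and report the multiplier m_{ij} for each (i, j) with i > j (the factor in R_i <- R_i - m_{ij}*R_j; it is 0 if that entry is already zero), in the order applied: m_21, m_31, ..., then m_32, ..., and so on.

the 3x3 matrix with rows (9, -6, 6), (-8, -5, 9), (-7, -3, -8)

Forward elimination:
R2 <- R2 - (-8/9)*R1:  [     0  -31/3   43/3 ]
R3 <- R3 - (-7/9)*R1:  [     0  -23/3  -10/3 ]
R3 <- R3 - (23/31)*R2:  [       0        0  -433/31 ]
Multipliers (in order of application): m_{21} = -8/9, m_{31} = -7/9, m_{32} = 23/31

multipliers: -8/9, -7/9, 23/31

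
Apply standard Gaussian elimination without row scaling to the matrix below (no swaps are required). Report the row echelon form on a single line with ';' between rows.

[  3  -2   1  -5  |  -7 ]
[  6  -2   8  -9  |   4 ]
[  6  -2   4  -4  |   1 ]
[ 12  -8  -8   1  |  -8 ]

REF = [3 -2 1 -5 -7; 0 2 6 1 18; 0 0 -4 5 -3; 0 0 0 6 29]

Forward elimination:
R2 <- R2 - (2)*R1:  [  0   2   6   1  18 ]
R3 <- R3 - (2)*R1:  [  0   2   2   6  15 ]
R4 <- R4 - (4)*R1:  [   0    0  -12   21   20 ]
R3 <- R3 - (1)*R2:  [  0   0  -4   5  -3 ]
R4 <- R4 - (3)*R3:  [  0   0   0   6  29 ]
Row echelon form:
[ 3  -2   1  -5  |  -7 ]
[ 0   2   6   1  |  18 ]
[ 0   0  -4   5  |  -3 ]
[ 0   0   0   6  |  29 ]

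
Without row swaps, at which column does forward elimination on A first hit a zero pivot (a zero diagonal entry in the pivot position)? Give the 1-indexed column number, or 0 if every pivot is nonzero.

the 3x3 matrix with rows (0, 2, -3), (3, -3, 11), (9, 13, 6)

first zero-pivot column = 1

Naive forward elimination:
Pivot entry (1,1) is zero but row 2 has 3 in column 1 -> naive elimination stops; a row interchange (e.g. R1 <-> R2) would be required here.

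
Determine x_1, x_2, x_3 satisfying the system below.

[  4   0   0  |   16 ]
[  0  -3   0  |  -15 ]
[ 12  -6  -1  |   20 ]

Forward elimination on [A|b]:
R3 <- R3 - (3)*R1:  [   0   -6   -1  -28 ]
R3 <- R3 - (2)*R2:  [  0   0  -1   2 ]
Row echelon form:
[ 4   0   0  |   16 ]
[ 0  -3   0  |  -15 ]
[ 0   0  -1  |    2 ]
Back-substitution:
x_3 = (2) / -1 = -2
x_2 = (-15) / -3 = 5
x_1 = (16) / 4 = 4

(4, 5, -2)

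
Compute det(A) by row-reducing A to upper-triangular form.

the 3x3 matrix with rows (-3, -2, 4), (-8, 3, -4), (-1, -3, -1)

det(A) = 161

Forward elimination:
R2 <- R2 - (8/3)*R1:  [     0   25/3  -44/3 ]
R3 <- R3 - (1/3)*R1:  [    0  -7/3  -7/3 ]
R3 <- R3 - (-7/25)*R2:  [       0        0  -161/25 ]
Upper-triangular form:
[ -3    -2        4 ]
[  0  25/3    -44/3 ]
[  0     0  -161/25 ]
det(A) = (-1)^0 * (-3) * (25/3) * (-161/25) = 161  (0 row swaps -> sign +1)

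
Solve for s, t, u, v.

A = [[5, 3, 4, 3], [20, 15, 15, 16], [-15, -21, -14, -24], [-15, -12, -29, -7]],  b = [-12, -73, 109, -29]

(-2, -3, 4, -3)

Forward elimination on [A|b]:
R2 <- R2 - (4)*R1:  [   0    3   -1    4  -25 ]
R3 <- R3 - (-3)*R1:  [   0  -12   -2  -15   73 ]
R4 <- R4 - (-3)*R1:  [   0   -3  -17    2  -65 ]
R3 <- R3 - (-4)*R2:  [   0    0   -6    1  -27 ]
R4 <- R4 - (-1)*R2:  [   0    0  -18    6  -90 ]
R4 <- R4 - (3)*R3:  [  0   0   0   3  -9 ]
Row echelon form:
[ 5  3   4  3  |  -12 ]
[ 0  3  -1  4  |  -25 ]
[ 0  0  -6  1  |  -27 ]
[ 0  0   0  3  |   -9 ]
Back-substitution:
v = (-9) / 3 = -3
u = (-27 - (1)*(-3)) / -6 = 4
t = (-25 - (-1)*(4) - (4)*(-3)) / 3 = -3
s = (-12 - (3)*(-3) - (4)*(4) - (3)*(-3)) / 5 = -2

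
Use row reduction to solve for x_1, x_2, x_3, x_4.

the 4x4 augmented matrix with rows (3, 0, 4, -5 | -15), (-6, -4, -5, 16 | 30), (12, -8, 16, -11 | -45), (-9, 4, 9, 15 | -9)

(-4, -3, -2, -1)

Forward elimination on [A|b]:
R2 <- R2 - (-2)*R1:  [  0  -4   3   6   0 ]
R3 <- R3 - (4)*R1:  [  0  -8   0   9  15 ]
R4 <- R4 - (-3)*R1:  [   0    4   21    0  -54 ]
R3 <- R3 - (2)*R2:  [  0   0  -6  -3  15 ]
R4 <- R4 - (-1)*R2:  [   0    0   24    6  -54 ]
R4 <- R4 - (-4)*R3:  [  0   0   0  -6   6 ]
Row echelon form:
[ 3   0   4  -5  |  -15 ]
[ 0  -4   3   6  |    0 ]
[ 0   0  -6  -3  |   15 ]
[ 0   0   0  -6  |    6 ]
Back-substitution:
x_4 = (6) / -6 = -1
x_3 = (15 - (-3)*(-1)) / -6 = -2
x_2 = (0 - (3)*(-2) - (6)*(-1)) / -4 = -3
x_1 = (-15 - (4)*(-2) - (-5)*(-1)) / 3 = -4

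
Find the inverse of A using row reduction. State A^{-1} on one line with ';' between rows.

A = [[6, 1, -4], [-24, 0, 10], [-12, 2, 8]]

Gauss-Jordan on [A | I]:
R1 <- (1/6)*R1:  [    1   1/6  -2/3  |   1/6     0     0 ]
R2 <- R2 - (-24)*R1:  [  0   4  -6  |   4   1   0 ]
R3 <- R3 - (-12)*R1:  [ 0  4  0  |  2  0  1 ]
R2 <- (1/4)*R2:  [    0     1  -3/2  |     1   1/4     0 ]
R1 <- R1 - (1/6)*R2:  [     1      0  -5/12  |      0  -1/24      0 ]
R3 <- R3 - (4)*R2:  [  0   0   6  |  -2  -1   1 ]
R3 <- (1/6)*R3:  [    0     0     1  |  -1/3  -1/6   1/6 ]
R1 <- R1 - (-5/12)*R3:  [     1      0      0  |  -5/36   -1/9   5/72 ]
R2 <- R2 - (-3/2)*R3:  [   0    1    0  |  1/2    0  1/4 ]
Right block of [I | A^{-1}] is the inverse:
[ -5/36  -1/9  5/72 ]
[   1/2     0   1/4 ]
[  -1/3  -1/6   1/6 ]

inverse = [-5/36 -1/9 5/72; 1/2 0 1/4; -1/3 -1/6 1/6]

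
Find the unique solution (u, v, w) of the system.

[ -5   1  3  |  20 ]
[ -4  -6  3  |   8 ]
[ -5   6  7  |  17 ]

(-5, 1, -2)

Forward elimination on [A|b]:
R2 <- R2 - (4/5)*R1:  [     0  -34/5    3/5     -8 ]
R3 <- R3 - (1)*R1:  [  0   5   4  -3 ]
R3 <- R3 - (-25/34)*R2:  [       0        0   151/34  -151/17 ]
Row echelon form:
[ -5      1       3  |       20 ]
[  0  -34/5     3/5  |       -8 ]
[  0      0  151/34  |  -151/17 ]
Back-substitution:
w = (-151/17) / (151/34) = -2
v = (-8 - (3/5)*(-2)) / (-34/5) = 1
u = (20 - (1)*(1) - (3)*(-2)) / -5 = -5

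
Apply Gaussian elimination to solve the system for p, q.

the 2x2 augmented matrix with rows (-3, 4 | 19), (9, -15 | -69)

Forward elimination on [A|b]:
R2 <- R2 - (-3)*R1:  [   0   -3  -12 ]
Row echelon form:
[ -3   4  |   19 ]
[  0  -3  |  -12 ]
Back-substitution:
q = (-12) / -3 = 4
p = (19 - (4)*(4)) / -3 = -1

(-1, 4)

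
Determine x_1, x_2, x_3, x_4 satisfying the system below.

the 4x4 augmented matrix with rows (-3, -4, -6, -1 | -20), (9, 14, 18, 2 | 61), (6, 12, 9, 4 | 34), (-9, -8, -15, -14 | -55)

Forward elimination on [A|b]:
R2 <- R2 - (-3)*R1:  [  0   2   0  -1   1 ]
R3 <- R3 - (-2)*R1:  [  0   4  -3   2  -6 ]
R4 <- R4 - (3)*R1:  [   0    4    3  -11    5 ]
R3 <- R3 - (2)*R2:  [  0   0  -3   4  -8 ]
R4 <- R4 - (2)*R2:  [  0   0   3  -9   3 ]
R4 <- R4 - (-1)*R3:  [  0   0   0  -5  -5 ]
Row echelon form:
[ -3  -4  -6  -1  |  -20 ]
[  0   2   0  -1  |    1 ]
[  0   0  -3   4  |   -8 ]
[  0   0   0  -5  |   -5 ]
Back-substitution:
x_4 = (-5) / -5 = 1
x_3 = (-8 - (4)*(1)) / -3 = 4
x_2 = (1 - (-1)*(1)) / 2 = 1
x_1 = (-20 - (-4)*(1) - (-6)*(4) - (-1)*(1)) / -3 = -3

(-3, 1, 4, 1)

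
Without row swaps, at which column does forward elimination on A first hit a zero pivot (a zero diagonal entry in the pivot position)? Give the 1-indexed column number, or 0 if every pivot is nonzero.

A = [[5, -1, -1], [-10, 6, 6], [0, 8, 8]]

Naive forward elimination:
R2 <- R2 - (-2)*R1:  [ 0  4  4 ]
R3 <- R3 - (2)*R2:  [ 0  0  0 ]
Matrix at this point:
[ 5  -1  -1 ]
[ 0   4   4 ]
[ 0   0   0 ]
Pivot entry (3,3) in the last row is zero and there are no rows below to swap with -> zero pivot in column 3 (A is singular).

first zero-pivot column = 3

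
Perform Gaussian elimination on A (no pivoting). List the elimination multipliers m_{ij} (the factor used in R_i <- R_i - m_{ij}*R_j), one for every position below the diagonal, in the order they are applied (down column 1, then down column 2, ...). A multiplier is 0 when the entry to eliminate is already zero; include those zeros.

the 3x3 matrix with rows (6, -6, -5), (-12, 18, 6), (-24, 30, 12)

multipliers: -2, -4, 1

Forward elimination:
R2 <- R2 - (-2)*R1:  [  0   6  -4 ]
R3 <- R3 - (-4)*R1:  [  0   6  -8 ]
R3 <- R3 - (1)*R2:  [  0   0  -4 ]
Multipliers (in order of application): m_{21} = -2, m_{31} = -4, m_{32} = 1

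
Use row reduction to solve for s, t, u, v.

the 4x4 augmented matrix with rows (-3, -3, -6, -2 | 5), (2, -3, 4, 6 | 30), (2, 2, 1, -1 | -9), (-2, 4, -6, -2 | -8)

Forward elimination on [A|b]:
R2 <- R2 - (-2/3)*R1:  [     0     -5      0   14/3  100/3 ]
R3 <- R3 - (-2/3)*R1:  [     0      0     -3   -7/3  -17/3 ]
R4 <- R4 - (2/3)*R1:  [     0      6     -2   -2/3  -34/3 ]
R4 <- R4 - (-6/5)*R2:  [     0      0     -2  74/15   86/3 ]
R4 <- R4 - (2/3)*R3:  [      0       0       0  292/45   292/9 ]
Row echelon form:
[ -3  -3  -6      -2  |      5 ]
[  0  -5   0    14/3  |  100/3 ]
[  0   0  -3    -7/3  |  -17/3 ]
[  0   0   0  292/45  |  292/9 ]
Back-substitution:
v = (292/9) / (292/45) = 5
u = (-17/3 - (-7/3)*(5)) / -3 = -2
t = (100/3 - (14/3)*(5)) / -5 = -2
s = (5 - (-3)*(-2) - (-6)*(-2) - (-2)*(5)) / -3 = 1

(1, -2, -2, 5)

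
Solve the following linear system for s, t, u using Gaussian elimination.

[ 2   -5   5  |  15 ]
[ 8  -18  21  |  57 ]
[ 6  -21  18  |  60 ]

Forward elimination on [A|b]:
R2 <- R2 - (4)*R1:  [  0   2   1  -3 ]
R3 <- R3 - (3)*R1:  [  0  -6   3  15 ]
R3 <- R3 - (-3)*R2:  [ 0  0  6  6 ]
Row echelon form:
[ 2  -5  5  |  15 ]
[ 0   2  1  |  -3 ]
[ 0   0  6  |   6 ]
Back-substitution:
u = (6) / 6 = 1
t = (-3 - (1)*(1)) / 2 = -2
s = (15 - (-5)*(-2) - (5)*(1)) / 2 = 0

(0, -2, 1)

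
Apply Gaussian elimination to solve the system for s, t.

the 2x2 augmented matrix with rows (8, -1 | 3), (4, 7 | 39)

(1, 5)

Forward elimination on [A|b]:
R2 <- R2 - (1/2)*R1:  [    0  15/2  75/2 ]
Row echelon form:
[ 8    -1  |     3 ]
[ 0  15/2  |  75/2 ]
Back-substitution:
t = (75/2) / (15/2) = 5
s = (3 - (-1)*(5)) / 8 = 1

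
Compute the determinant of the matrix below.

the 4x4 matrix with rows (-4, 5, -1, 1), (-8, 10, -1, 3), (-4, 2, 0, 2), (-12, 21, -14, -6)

Forward elimination:
R2 <- R2 - (2)*R1:  [ 0  0  1  1 ]
R3 <- R3 - (1)*R1:  [  0  -3   1   1 ]
R4 <- R4 - (3)*R1:  [   0    6  -11   -9 ]
R2 <-> R3   (pivot in column 2 was zero)
[ -4   5   -1   1 ]
[  0  -3    1   1 ]
[  0   0    1   1 ]
[  0   6  -11  -9 ]
R4 <- R4 - (-2)*R2:  [  0   0  -9  -7 ]
R4 <- R4 - (-9)*R3:  [ 0  0  0  2 ]
Upper-triangular form:
[ -4   5  -1  1 ]
[  0  -3   1  1 ]
[  0   0   1  1 ]
[  0   0   0  2 ]
det(A) = (-1)^1 * (-4) * (-3) * (1) * (2) = -24  (1 row swap -> sign -1)

det(A) = -24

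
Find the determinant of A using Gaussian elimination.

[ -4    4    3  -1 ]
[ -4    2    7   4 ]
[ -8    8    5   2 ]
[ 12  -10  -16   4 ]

det(A) = 48

Forward elimination:
R2 <- R2 - (1)*R1:  [  0  -2   4   5 ]
R3 <- R3 - (2)*R1:  [  0   0  -1   4 ]
R4 <- R4 - (-3)*R1:  [  0   2  -7   1 ]
R4 <- R4 - (-1)*R2:  [  0   0  -3   6 ]
R4 <- R4 - (3)*R3:  [  0   0   0  -6 ]
Upper-triangular form:
[ -4   4   3  -1 ]
[  0  -2   4   5 ]
[  0   0  -1   4 ]
[  0   0   0  -6 ]
det(A) = (-1)^0 * (-4) * (-2) * (-1) * (-6) = 48  (0 row swaps -> sign +1)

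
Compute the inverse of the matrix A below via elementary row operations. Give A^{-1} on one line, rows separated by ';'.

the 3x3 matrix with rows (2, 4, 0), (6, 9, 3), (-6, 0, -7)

Gauss-Jordan on [A | I]:
R1 <- (1/2)*R1:  [   1    2    0  |  1/2    0    0 ]
R2 <- R2 - (6)*R1:  [  0  -3   3  |  -3   1   0 ]
R3 <- R3 - (-6)*R1:  [  0  12  -7  |   3   0   1 ]
R2 <- (1/-3)*R2:  [    0     1    -1  |     1  -1/3     0 ]
R1 <- R1 - (2)*R2:  [    1     0     2  |  -3/2   2/3     0 ]
R3 <- R3 - (12)*R2:  [  0   0   5  |  -9   4   1 ]
R3 <- (1/5)*R3:  [    0     0     1  |  -9/5   4/5   1/5 ]
R1 <- R1 - (2)*R3:  [      1       0       0  |   21/10  -14/15    -2/5 ]
R2 <- R2 - (-1)*R3:  [    0     1     0  |  -4/5  7/15   1/5 ]
Right block of [I | A^{-1}] is the inverse:
[ 21/10  -14/15  -2/5 ]
[  -4/5    7/15   1/5 ]
[  -9/5     4/5   1/5 ]

inverse = [21/10 -14/15 -2/5; -4/5 7/15 1/5; -9/5 4/5 1/5]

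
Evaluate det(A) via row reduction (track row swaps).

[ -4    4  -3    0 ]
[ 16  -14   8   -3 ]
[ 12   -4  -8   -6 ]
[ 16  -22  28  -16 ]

Forward elimination:
R2 <- R2 - (-4)*R1:  [  0   2  -4  -3 ]
R3 <- R3 - (-3)*R1:  [   0    8  -17   -6 ]
R4 <- R4 - (-4)*R1:  [   0   -6   16  -16 ]
R3 <- R3 - (4)*R2:  [  0   0  -1   6 ]
R4 <- R4 - (-3)*R2:  [   0    0    4  -25 ]
R4 <- R4 - (-4)*R3:  [  0   0   0  -1 ]
Upper-triangular form:
[ -4  4  -3   0 ]
[  0  2  -4  -3 ]
[  0  0  -1   6 ]
[  0  0   0  -1 ]
det(A) = (-1)^0 * (-4) * (2) * (-1) * (-1) = -8  (0 row swaps -> sign +1)

det(A) = -8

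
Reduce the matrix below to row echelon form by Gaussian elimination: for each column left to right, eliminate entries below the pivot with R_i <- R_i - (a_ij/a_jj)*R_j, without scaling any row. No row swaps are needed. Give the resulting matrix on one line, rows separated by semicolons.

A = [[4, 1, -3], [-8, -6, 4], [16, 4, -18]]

REF = [4 1 -3; 0 -4 -2; 0 0 -6]

Forward elimination:
R2 <- R2 - (-2)*R1:  [  0  -4  -2 ]
R3 <- R3 - (4)*R1:  [  0   0  -6 ]
Row echelon form:
[ 4   1  -3 ]
[ 0  -4  -2 ]
[ 0   0  -6 ]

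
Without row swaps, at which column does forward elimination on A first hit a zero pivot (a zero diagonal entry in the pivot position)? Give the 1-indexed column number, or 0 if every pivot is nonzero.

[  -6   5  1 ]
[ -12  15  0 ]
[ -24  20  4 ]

first zero-pivot column = 3

Naive forward elimination:
R2 <- R2 - (2)*R1:  [  0   5  -2 ]
R3 <- R3 - (4)*R1:  [ 0  0  0 ]
Matrix at this point:
[ -6  5   1 ]
[  0  5  -2 ]
[  0  0   0 ]
Pivot entry (3,3) in the last row is zero and there are no rows below to swap with -> zero pivot in column 3 (A is singular).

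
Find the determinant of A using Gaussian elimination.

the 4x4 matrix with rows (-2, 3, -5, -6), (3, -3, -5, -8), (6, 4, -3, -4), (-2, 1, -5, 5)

Forward elimination:
R2 <- R2 - (-3/2)*R1:  [     0    3/2  -25/2    -17 ]
R3 <- R3 - (-3)*R1:  [   0   13  -18  -22 ]
R4 <- R4 - (1)*R1:  [  0  -2   0  11 ]
R3 <- R3 - (26/3)*R2:  [     0      0  271/3  376/3 ]
R4 <- R4 - (-4/3)*R2:  [     0      0  -50/3  -35/3 ]
R4 <- R4 - (-50/271)*R3:  [        0         0         0  3105/271 ]
Upper-triangular form:
[ -2    3     -5        -6 ]
[  0  3/2  -25/2       -17 ]
[  0    0  271/3     376/3 ]
[  0    0      0  3105/271 ]
det(A) = (-1)^0 * (-2) * (3/2) * (271/3) * (3105/271) = -3105  (0 row swaps -> sign +1)

det(A) = -3105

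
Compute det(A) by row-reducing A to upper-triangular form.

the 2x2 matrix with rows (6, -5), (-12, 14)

det(A) = 24

Forward elimination:
R2 <- R2 - (-2)*R1:  [ 0  4 ]
Upper-triangular form:
[ 6  -5 ]
[ 0   4 ]
det(A) = (-1)^0 * (6) * (4) = 24  (0 row swaps -> sign +1)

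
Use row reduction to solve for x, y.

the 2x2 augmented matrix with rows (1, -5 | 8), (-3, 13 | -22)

(3, -1)

Forward elimination on [A|b]:
R2 <- R2 - (-3)*R1:  [  0  -2   2 ]
Row echelon form:
[ 1  -5  |  8 ]
[ 0  -2  |  2 ]
Back-substitution:
y = (2) / -2 = -1
x = (8 - (-5)*(-1)) / 1 = 3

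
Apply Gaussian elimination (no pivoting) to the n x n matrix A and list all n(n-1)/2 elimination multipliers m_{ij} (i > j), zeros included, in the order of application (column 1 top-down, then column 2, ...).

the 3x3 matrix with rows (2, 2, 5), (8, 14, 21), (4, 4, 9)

Forward elimination:
R2 <- R2 - (4)*R1:  [ 0  6  1 ]
R3 <- R3 - (2)*R1:  [  0   0  -1 ]
R3: entry in column 2 is already 0 -> m_{32} = 0 (no row operation needed)
Multipliers (in order of application): m_{21} = 4, m_{31} = 2, m_{32} = 0

multipliers: 4, 2, 0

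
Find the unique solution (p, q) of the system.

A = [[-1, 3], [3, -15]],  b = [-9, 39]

Forward elimination on [A|b]:
R2 <- R2 - (-3)*R1:  [  0  -6  12 ]
Row echelon form:
[ -1   3  |  -9 ]
[  0  -6  |  12 ]
Back-substitution:
q = (12) / -6 = -2
p = (-9 - (3)*(-2)) / -1 = 3

(3, -2)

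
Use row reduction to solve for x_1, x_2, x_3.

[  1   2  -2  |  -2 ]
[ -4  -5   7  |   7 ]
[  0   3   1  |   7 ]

Forward elimination on [A|b]:
R2 <- R2 - (-4)*R1:  [  0   3  -1  -1 ]
R3 <- R3 - (1)*R2:  [ 0  0  2  8 ]
Row echelon form:
[ 1  2  -2  |  -2 ]
[ 0  3  -1  |  -1 ]
[ 0  0   2  |   8 ]
Back-substitution:
x_3 = (8) / 2 = 4
x_2 = (-1 - (-1)*(4)) / 3 = 1
x_1 = (-2 - (2)*(1) - (-2)*(4)) / 1 = 4

(4, 1, 4)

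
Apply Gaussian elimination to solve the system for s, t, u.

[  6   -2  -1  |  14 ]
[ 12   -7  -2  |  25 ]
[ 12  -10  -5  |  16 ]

Forward elimination on [A|b]:
R2 <- R2 - (2)*R1:  [  0  -3   0  -3 ]
R3 <- R3 - (2)*R1:  [   0   -6   -3  -12 ]
R3 <- R3 - (2)*R2:  [  0   0  -3  -6 ]
Row echelon form:
[ 6  -2  -1  |  14 ]
[ 0  -3   0  |  -3 ]
[ 0   0  -3  |  -6 ]
Back-substitution:
u = (-6) / -3 = 2
t = (-3) / -3 = 1
s = (14 - (-2)*(1) - (-1)*(2)) / 6 = 3

(3, 1, 2)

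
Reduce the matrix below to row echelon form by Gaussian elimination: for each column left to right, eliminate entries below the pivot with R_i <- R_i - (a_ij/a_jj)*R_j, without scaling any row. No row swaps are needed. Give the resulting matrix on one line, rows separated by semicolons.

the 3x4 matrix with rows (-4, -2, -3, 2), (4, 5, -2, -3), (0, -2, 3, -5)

Forward elimination:
R2 <- R2 - (-1)*R1:  [  0   3  -5  -1 ]
R3 <- R3 - (-2/3)*R2:  [     0      0   -1/3  -17/3 ]
Row echelon form:
[ -4  -2    -3      2 ]
[  0   3    -5     -1 ]
[  0   0  -1/3  -17/3 ]

REF = [-4 -2 -3 2; 0 3 -5 -1; 0 0 -1/3 -17/3]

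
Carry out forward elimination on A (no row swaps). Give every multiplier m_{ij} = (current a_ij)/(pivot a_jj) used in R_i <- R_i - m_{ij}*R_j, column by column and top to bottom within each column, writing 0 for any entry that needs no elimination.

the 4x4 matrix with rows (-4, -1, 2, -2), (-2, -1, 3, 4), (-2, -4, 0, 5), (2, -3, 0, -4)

Forward elimination:
R2 <- R2 - (1/2)*R1:  [    0  -1/2     2     5 ]
R3 <- R3 - (1/2)*R1:  [    0  -7/2    -1     6 ]
R4 <- R4 - (-1/2)*R1:  [    0  -7/2     1    -5 ]
R3 <- R3 - (7)*R2:  [   0    0  -15  -29 ]
R4 <- R4 - (7)*R2:  [   0    0  -13  -40 ]
R4 <- R4 - (13/15)*R3:  [       0        0        0  -223/15 ]
Multipliers (in order of application): m_{21} = 1/2, m_{31} = 1/2, m_{41} = -1/2, m_{32} = 7, m_{42} = 7, m_{43} = 13/15

multipliers: 1/2, 1/2, -1/2, 7, 7, 13/15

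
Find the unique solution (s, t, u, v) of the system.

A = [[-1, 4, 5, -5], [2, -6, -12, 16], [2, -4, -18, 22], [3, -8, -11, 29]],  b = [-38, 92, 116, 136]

Forward elimination on [A|b]:
R2 <- R2 - (-2)*R1:  [  0   2  -2   6  16 ]
R3 <- R3 - (-2)*R1:  [  0   4  -8  12  40 ]
R4 <- R4 - (-3)*R1:  [  0   4   4  14  22 ]
R3 <- R3 - (2)*R2:  [  0   0  -4   0   8 ]
R4 <- R4 - (2)*R2:  [   0    0    8    2  -10 ]
R4 <- R4 - (-2)*R3:  [ 0  0  0  2  6 ]
Row echelon form:
[ -1  4   5  -5  |  -38 ]
[  0  2  -2   6  |   16 ]
[  0  0  -4   0  |    8 ]
[  0  0   0   2  |    6 ]
Back-substitution:
v = (6) / 2 = 3
u = (8) / -4 = -2
t = (16 - (-2)*(-2) - (6)*(3)) / 2 = -3
s = (-38 - (4)*(-3) - (5)*(-2) - (-5)*(3)) / -1 = 1

(1, -3, -2, 3)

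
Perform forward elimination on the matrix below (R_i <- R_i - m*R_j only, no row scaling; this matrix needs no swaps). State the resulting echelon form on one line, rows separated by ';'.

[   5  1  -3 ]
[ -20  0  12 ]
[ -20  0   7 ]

Forward elimination:
R2 <- R2 - (-4)*R1:  [ 0  4  0 ]
R3 <- R3 - (-4)*R1:  [  0   4  -5 ]
R3 <- R3 - (1)*R2:  [  0   0  -5 ]
Row echelon form:
[ 5  1  -3 ]
[ 0  4   0 ]
[ 0  0  -5 ]

REF = [5 1 -3; 0 4 0; 0 0 -5]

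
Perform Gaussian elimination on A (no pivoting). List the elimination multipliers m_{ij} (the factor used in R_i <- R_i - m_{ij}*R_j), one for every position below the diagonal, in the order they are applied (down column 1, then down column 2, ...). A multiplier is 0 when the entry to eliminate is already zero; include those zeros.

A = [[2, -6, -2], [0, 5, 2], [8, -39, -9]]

Forward elimination:
R2: entry in column 1 is already 0 -> m_{21} = 0 (no row operation needed)
R3 <- R3 - (4)*R1:  [   0  -15   -1 ]
R3 <- R3 - (-3)*R2:  [ 0  0  5 ]
Multipliers (in order of application): m_{21} = 0, m_{31} = 4, m_{32} = -3

multipliers: 0, 4, -3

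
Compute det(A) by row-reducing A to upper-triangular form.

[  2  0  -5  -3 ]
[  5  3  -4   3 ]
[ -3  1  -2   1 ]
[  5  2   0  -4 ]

det(A) = 546

Forward elimination:
R2 <- R2 - (5/2)*R1:  [    0     3  17/2  21/2 ]
R3 <- R3 - (-3/2)*R1:  [     0      1  -19/2   -7/2 ]
R4 <- R4 - (5/2)*R1:  [    0     2  25/2   7/2 ]
R3 <- R3 - (1/3)*R2:  [     0      0  -37/3     -7 ]
R4 <- R4 - (2/3)*R2:  [    0     0  41/6  -7/2 ]
R4 <- R4 - (-41/74)*R3:  [       0        0        0  -273/37 ]
Upper-triangular form:
[ 2  0     -5       -3 ]
[ 0  3   17/2     21/2 ]
[ 0  0  -37/3       -7 ]
[ 0  0      0  -273/37 ]
det(A) = (-1)^0 * (2) * (3) * (-37/3) * (-273/37) = 546  (0 row swaps -> sign +1)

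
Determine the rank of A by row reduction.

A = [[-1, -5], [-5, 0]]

Row reduction:
R2 <- R2 - (5)*R1:  [  0  25 ]
Row echelon form:
[ -1  -5 ]
[  0  25 ]
Nonzero rows / pivot columns: 2

rank(A) = 2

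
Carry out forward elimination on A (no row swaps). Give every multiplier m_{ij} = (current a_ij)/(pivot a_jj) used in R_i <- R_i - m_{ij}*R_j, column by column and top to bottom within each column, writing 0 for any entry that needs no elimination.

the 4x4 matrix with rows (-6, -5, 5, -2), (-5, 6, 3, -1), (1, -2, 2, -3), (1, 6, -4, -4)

Forward elimination:
R2 <- R2 - (5/6)*R1:  [    0  61/6  -7/6   2/3 ]
R3 <- R3 - (-1/6)*R1:  [     0  -17/6   17/6  -10/3 ]
R4 <- R4 - (-1/6)*R1:  [     0   31/6  -19/6  -13/3 ]
R3 <- R3 - (-17/61)*R2:  [       0        0   153/61  -192/61 ]
R4 <- R4 - (31/61)*R2:  [       0        0  -157/61  -285/61 ]
R4 <- R4 - (-157/153)*R3:  [       0        0        0  -403/51 ]
Multipliers (in order of application): m_{21} = 5/6, m_{31} = -1/6, m_{41} = -1/6, m_{32} = -17/61, m_{42} = 31/61, m_{43} = -157/153

multipliers: 5/6, -1/6, -1/6, -17/61, 31/61, -157/153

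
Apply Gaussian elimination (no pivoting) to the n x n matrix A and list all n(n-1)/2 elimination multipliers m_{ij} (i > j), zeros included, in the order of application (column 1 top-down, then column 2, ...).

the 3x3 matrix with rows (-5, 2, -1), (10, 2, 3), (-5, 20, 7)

multipliers: -2, 1, 3

Forward elimination:
R2 <- R2 - (-2)*R1:  [ 0  6  1 ]
R3 <- R3 - (1)*R1:  [  0  18   8 ]
R3 <- R3 - (3)*R2:  [ 0  0  5 ]
Multipliers (in order of application): m_{21} = -2, m_{31} = 1, m_{32} = 3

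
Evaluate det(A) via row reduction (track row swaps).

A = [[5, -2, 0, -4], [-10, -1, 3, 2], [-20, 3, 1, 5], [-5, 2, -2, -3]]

Forward elimination:
R2 <- R2 - (-2)*R1:  [  0  -5   3  -6 ]
R3 <- R3 - (-4)*R1:  [   0   -5    1  -11 ]
R4 <- R4 - (-1)*R1:  [  0   0  -2  -7 ]
R3 <- R3 - (1)*R2:  [  0   0  -2  -5 ]
R4 <- R4 - (1)*R3:  [  0   0   0  -2 ]
Upper-triangular form:
[ 5  -2   0  -4 ]
[ 0  -5   3  -6 ]
[ 0   0  -2  -5 ]
[ 0   0   0  -2 ]
det(A) = (-1)^0 * (5) * (-5) * (-2) * (-2) = -100  (0 row swaps -> sign +1)

det(A) = -100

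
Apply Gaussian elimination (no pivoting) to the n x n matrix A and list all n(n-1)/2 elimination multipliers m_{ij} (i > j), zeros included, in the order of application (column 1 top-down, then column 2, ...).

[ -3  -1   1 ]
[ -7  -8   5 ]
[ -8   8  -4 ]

multipliers: 7/3, 8/3, -32/17

Forward elimination:
R2 <- R2 - (7/3)*R1:  [     0  -17/3    8/3 ]
R3 <- R3 - (8/3)*R1:  [     0   32/3  -20/3 ]
R3 <- R3 - (-32/17)*R2:  [      0       0  -28/17 ]
Multipliers (in order of application): m_{21} = 7/3, m_{31} = 8/3, m_{32} = -32/17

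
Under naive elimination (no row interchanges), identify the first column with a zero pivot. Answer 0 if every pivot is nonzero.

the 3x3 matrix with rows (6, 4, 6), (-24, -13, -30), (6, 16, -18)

Naive forward elimination:
R2 <- R2 - (-4)*R1:  [  0   3  -6 ]
R3 <- R3 - (1)*R1:  [   0   12  -24 ]
R3 <- R3 - (4)*R2:  [ 0  0  0 ]
Matrix at this point:
[ 6  4   6 ]
[ 0  3  -6 ]
[ 0  0   0 ]
Pivot entry (3,3) in the last row is zero and there are no rows below to swap with -> zero pivot in column 3 (A is singular).

first zero-pivot column = 3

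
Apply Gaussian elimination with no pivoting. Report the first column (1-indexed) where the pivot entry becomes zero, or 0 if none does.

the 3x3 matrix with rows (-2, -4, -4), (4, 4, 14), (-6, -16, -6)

first zero-pivot column = 3

Naive forward elimination:
R2 <- R2 - (-2)*R1:  [  0  -4   6 ]
R3 <- R3 - (3)*R1:  [  0  -4   6 ]
R3 <- R3 - (1)*R2:  [ 0  0  0 ]
Matrix at this point:
[ -2  -4  -4 ]
[  0  -4   6 ]
[  0   0   0 ]
Pivot entry (3,3) in the last row is zero and there are no rows below to swap with -> zero pivot in column 3 (A is singular).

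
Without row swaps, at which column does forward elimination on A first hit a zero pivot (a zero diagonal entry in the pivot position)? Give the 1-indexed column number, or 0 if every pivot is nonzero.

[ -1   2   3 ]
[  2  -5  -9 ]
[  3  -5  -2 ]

first zero-pivot column = 0

Naive forward elimination:
R2 <- R2 - (-2)*R1:  [  0  -1  -3 ]
R3 <- R3 - (-3)*R1:  [ 0  1  7 ]
R3 <- R3 - (-1)*R2:  [ 0  0  4 ]
All pivots nonzero; naive elimination completes without hitting a zero pivot.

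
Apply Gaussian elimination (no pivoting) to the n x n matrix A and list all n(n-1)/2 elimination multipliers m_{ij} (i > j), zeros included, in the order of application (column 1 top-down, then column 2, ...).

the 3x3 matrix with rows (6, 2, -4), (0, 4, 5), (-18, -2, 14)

Forward elimination:
R2: entry in column 1 is already 0 -> m_{21} = 0 (no row operation needed)
R3 <- R3 - (-3)*R1:  [ 0  4  2 ]
R3 <- R3 - (1)*R2:  [  0   0  -3 ]
Multipliers (in order of application): m_{21} = 0, m_{31} = -3, m_{32} = 1

multipliers: 0, -3, 1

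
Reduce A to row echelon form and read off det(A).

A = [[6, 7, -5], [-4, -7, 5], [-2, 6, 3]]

Forward elimination:
R2 <- R2 - (-2/3)*R1:  [    0  -7/3   5/3 ]
R3 <- R3 - (-1/3)*R1:  [    0  25/3   4/3 ]
R3 <- R3 - (-25/7)*R2:  [    0     0  51/7 ]
Upper-triangular form:
[ 6     7    -5 ]
[ 0  -7/3   5/3 ]
[ 0     0  51/7 ]
det(A) = (-1)^0 * (6) * (-7/3) * (51/7) = -102  (0 row swaps -> sign +1)

det(A) = -102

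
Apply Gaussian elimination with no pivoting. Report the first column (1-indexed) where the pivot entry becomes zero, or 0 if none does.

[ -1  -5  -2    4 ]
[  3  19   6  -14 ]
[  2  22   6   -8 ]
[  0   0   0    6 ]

first zero-pivot column = 0

Naive forward elimination:
R2 <- R2 - (-3)*R1:  [  0   4   0  -2 ]
R3 <- R3 - (-2)*R1:  [  0  12   2   0 ]
R3 <- R3 - (3)*R2:  [ 0  0  2  6 ]
All pivots nonzero; naive elimination completes without hitting a zero pivot.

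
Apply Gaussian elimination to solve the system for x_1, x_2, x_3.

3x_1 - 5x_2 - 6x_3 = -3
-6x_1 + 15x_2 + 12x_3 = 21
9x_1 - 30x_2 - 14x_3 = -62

Forward elimination on [A|b]:
R2 <- R2 - (-2)*R1:  [  0   5   0  15 ]
R3 <- R3 - (3)*R1:  [   0  -15    4  -53 ]
R3 <- R3 - (-3)*R2:  [  0   0   4  -8 ]
Row echelon form:
[ 3  -5  -6  |  -3 ]
[ 0   5   0  |  15 ]
[ 0   0   4  |  -8 ]
Back-substitution:
x_3 = (-8) / 4 = -2
x_2 = (15) / 5 = 3
x_1 = (-3 - (-5)*(3) - (-6)*(-2)) / 3 = 0

(0, 3, -2)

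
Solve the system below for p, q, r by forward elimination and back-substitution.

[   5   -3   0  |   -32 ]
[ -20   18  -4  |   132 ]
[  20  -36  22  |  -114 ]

Forward elimination on [A|b]:
R2 <- R2 - (-4)*R1:  [  0   6  -4   4 ]
R3 <- R3 - (4)*R1:  [   0  -24   22   14 ]
R3 <- R3 - (-4)*R2:  [  0   0   6  30 ]
Row echelon form:
[ 5  -3   0  |  -32 ]
[ 0   6  -4  |    4 ]
[ 0   0   6  |   30 ]
Back-substitution:
r = (30) / 6 = 5
q = (4 - (-4)*(5)) / 6 = 4
p = (-32 - (-3)*(4)) / 5 = -4

(-4, 4, 5)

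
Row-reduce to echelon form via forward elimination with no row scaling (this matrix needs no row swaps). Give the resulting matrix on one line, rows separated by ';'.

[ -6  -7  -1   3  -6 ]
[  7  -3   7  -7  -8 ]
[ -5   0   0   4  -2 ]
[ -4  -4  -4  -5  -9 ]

REF = [-6 -7 -1 3 -6; 0 -67/6 35/6 -7/2 -15; 0 0 260/67 -22/67 -324/67; 0 0 0 -97/13 -125/13]

Forward elimination:
R2 <- R2 - (-7/6)*R1:  [     0  -67/6   35/6   -7/2    -15 ]
R3 <- R3 - (5/6)*R1:  [    0  35/6   5/6   3/2     3 ]
R4 <- R4 - (2/3)*R1:  [     0    2/3  -10/3     -7     -5 ]
R3 <- R3 - (-35/67)*R2:  [       0        0   260/67   -22/67  -324/67 ]
R4 <- R4 - (-4/67)*R2:  [       0        0  -200/67  -483/67  -395/67 ]
R4 <- R4 - (-10/13)*R3:  [       0        0        0   -97/13  -125/13 ]
Row echelon form:
[ -6     -7      -1       3       -6 ]
[  0  -67/6    35/6    -7/2      -15 ]
[  0      0  260/67  -22/67  -324/67 ]
[  0      0       0  -97/13  -125/13 ]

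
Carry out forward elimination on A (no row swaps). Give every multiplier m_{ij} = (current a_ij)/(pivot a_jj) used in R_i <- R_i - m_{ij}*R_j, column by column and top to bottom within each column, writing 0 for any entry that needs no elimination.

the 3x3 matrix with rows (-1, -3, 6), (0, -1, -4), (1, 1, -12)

Forward elimination:
R2: entry in column 1 is already 0 -> m_{21} = 0 (no row operation needed)
R3 <- R3 - (-1)*R1:  [  0  -2  -6 ]
R3 <- R3 - (2)*R2:  [ 0  0  2 ]
Multipliers (in order of application): m_{21} = 0, m_{31} = -1, m_{32} = 2

multipliers: 0, -1, 2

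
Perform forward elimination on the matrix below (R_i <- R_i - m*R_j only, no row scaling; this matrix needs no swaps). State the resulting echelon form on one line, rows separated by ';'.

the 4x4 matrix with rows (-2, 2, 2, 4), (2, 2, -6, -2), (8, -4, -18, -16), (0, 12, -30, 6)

REF = [-2 2 2 4; 0 4 -4 2; 0 0 -6 -2; 0 0 0 6]

Forward elimination:
R2 <- R2 - (-1)*R1:  [  0   4  -4   2 ]
R3 <- R3 - (-4)*R1:  [   0    4  -10    0 ]
R3 <- R3 - (1)*R2:  [  0   0  -6  -2 ]
R4 <- R4 - (3)*R2:  [   0    0  -18    0 ]
R4 <- R4 - (3)*R3:  [ 0  0  0  6 ]
Row echelon form:
[ -2  2   2   4 ]
[  0  4  -4   2 ]
[  0  0  -6  -2 ]
[  0  0   0   6 ]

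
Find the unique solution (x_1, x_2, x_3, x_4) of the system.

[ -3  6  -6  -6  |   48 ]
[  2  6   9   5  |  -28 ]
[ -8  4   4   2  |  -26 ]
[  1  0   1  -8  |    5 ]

Forward elimination on [A|b]:
R2 <- R2 - (-2/3)*R1:  [  0  10   5   1   4 ]
R3 <- R3 - (8/3)*R1:  [    0   -12    20    18  -154 ]
R4 <- R4 - (-1/3)*R1:  [   0    2   -1  -10   21 ]
R3 <- R3 - (-6/5)*R2:  [      0       0      26    96/5  -746/5 ]
R4 <- R4 - (1/5)*R2:  [     0      0     -2  -51/5  101/5 ]
R4 <- R4 - (-1/13)*R3:  [       0        0        0  -567/65   567/65 ]
Row echelon form:
[ -3   6  -6       -6  |      48 ]
[  0  10   5        1  |       4 ]
[  0   0  26     96/5  |  -746/5 ]
[  0   0   0  -567/65  |  567/65 ]
Back-substitution:
x_4 = (567/65) / (-567/65) = -1
x_3 = (-746/5 - (96/5)*(-1)) / 26 = -5
x_2 = (4 - (5)*(-5) - (1)*(-1)) / 10 = 3
x_1 = (48 - (6)*(3) - (-6)*(-5) - (-6)*(-1)) / -3 = 2

(2, 3, -5, -1)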